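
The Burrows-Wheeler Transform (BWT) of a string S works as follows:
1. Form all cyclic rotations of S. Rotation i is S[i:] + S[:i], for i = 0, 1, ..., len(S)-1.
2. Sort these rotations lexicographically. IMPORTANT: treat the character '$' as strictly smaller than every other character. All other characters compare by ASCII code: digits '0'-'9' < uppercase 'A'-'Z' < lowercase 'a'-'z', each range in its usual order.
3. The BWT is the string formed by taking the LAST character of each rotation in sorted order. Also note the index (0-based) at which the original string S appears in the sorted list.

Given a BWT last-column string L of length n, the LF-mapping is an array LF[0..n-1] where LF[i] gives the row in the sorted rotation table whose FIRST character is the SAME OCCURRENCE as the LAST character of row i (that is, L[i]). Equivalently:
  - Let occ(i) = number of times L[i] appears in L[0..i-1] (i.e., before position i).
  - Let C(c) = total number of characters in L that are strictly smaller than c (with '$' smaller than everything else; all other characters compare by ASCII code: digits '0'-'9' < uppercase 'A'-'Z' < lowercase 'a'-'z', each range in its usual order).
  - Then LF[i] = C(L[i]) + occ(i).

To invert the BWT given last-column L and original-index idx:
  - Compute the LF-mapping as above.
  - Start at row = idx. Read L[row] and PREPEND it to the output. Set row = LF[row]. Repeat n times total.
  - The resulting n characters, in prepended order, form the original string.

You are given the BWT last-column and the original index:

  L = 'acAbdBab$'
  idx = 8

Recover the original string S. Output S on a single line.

LF mapping: 3 7 1 5 8 2 4 6 0
Walk LF starting at row 8, prepending L[row]:
  step 1: row=8, L[8]='$', prepend. Next row=LF[8]=0
  step 2: row=0, L[0]='a', prepend. Next row=LF[0]=3
  step 3: row=3, L[3]='b', prepend. Next row=LF[3]=5
  step 4: row=5, L[5]='B', prepend. Next row=LF[5]=2
  step 5: row=2, L[2]='A', prepend. Next row=LF[2]=1
  step 6: row=1, L[1]='c', prepend. Next row=LF[1]=7
  step 7: row=7, L[7]='b', prepend. Next row=LF[7]=6
  step 8: row=6, L[6]='a', prepend. Next row=LF[6]=4
  step 9: row=4, L[4]='d', prepend. Next row=LF[4]=8
Reversed output: dabcABba$

Answer: dabcABba$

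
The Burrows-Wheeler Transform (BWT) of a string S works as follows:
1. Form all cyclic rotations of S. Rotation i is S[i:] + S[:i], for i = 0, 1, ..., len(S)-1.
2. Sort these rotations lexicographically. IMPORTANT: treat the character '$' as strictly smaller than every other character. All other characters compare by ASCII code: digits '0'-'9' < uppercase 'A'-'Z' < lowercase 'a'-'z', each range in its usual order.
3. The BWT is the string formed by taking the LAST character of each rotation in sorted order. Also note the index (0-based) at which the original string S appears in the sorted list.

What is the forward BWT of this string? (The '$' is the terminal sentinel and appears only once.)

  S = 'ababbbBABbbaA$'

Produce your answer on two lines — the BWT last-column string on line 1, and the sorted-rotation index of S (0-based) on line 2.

Answer: AaBbAb$bbbabBa
6

Derivation:
All 14 rotations (rotation i = S[i:]+S[:i]):
  rot[0] = ababbbBABbbaA$
  rot[1] = babbbBABbbaA$a
  rot[2] = abbbBABbbaA$ab
  rot[3] = bbbBABbbaA$aba
  rot[4] = bbBABbbaA$abab
  rot[5] = bBABbbaA$ababb
  rot[6] = BABbbaA$ababbb
  rot[7] = ABbbaA$ababbbB
  rot[8] = BbbaA$ababbbBA
  rot[9] = bbaA$ababbbBAB
  rot[10] = baA$ababbbBABb
  rot[11] = aA$ababbbBABbb
  rot[12] = A$ababbbBABbba
  rot[13] = $ababbbBABbbaA
Sorted (with $ < everything):
  sorted[0] = $ababbbBABbbaA  (last char: 'A')
  sorted[1] = A$ababbbBABbba  (last char: 'a')
  sorted[2] = ABbbaA$ababbbB  (last char: 'B')
  sorted[3] = BABbbaA$ababbb  (last char: 'b')
  sorted[4] = BbbaA$ababbbBA  (last char: 'A')
  sorted[5] = aA$ababbbBABbb  (last char: 'b')
  sorted[6] = ababbbBABbbaA$  (last char: '$')
  sorted[7] = abbbBABbbaA$ab  (last char: 'b')
  sorted[8] = bBABbbaA$ababb  (last char: 'b')
  sorted[9] = baA$ababbbBABb  (last char: 'b')
  sorted[10] = babbbBABbbaA$a  (last char: 'a')
  sorted[11] = bbBABbbaA$abab  (last char: 'b')
  sorted[12] = bbaA$ababbbBAB  (last char: 'B')
  sorted[13] = bbbBABbbaA$aba  (last char: 'a')
Last column: AaBbAb$bbbabBa
Original string S is at sorted index 6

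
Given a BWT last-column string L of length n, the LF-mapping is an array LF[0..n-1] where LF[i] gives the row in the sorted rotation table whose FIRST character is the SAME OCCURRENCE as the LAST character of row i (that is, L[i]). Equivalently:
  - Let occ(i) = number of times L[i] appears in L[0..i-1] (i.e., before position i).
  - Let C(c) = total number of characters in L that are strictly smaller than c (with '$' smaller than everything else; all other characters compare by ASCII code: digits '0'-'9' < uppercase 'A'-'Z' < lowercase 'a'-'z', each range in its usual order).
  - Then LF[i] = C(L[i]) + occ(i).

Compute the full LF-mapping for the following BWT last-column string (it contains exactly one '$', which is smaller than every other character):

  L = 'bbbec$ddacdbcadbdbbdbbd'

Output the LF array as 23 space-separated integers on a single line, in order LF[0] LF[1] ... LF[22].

Answer: 3 4 5 22 12 0 15 16 1 13 17 6 14 2 18 7 19 8 9 20 10 11 21

Derivation:
Char counts: '$':1, 'a':2, 'b':9, 'c':3, 'd':7, 'e':1
C (first-col start): C('$')=0, C('a')=1, C('b')=3, C('c')=12, C('d')=15, C('e')=22
L[0]='b': occ=0, LF[0]=C('b')+0=3+0=3
L[1]='b': occ=1, LF[1]=C('b')+1=3+1=4
L[2]='b': occ=2, LF[2]=C('b')+2=3+2=5
L[3]='e': occ=0, LF[3]=C('e')+0=22+0=22
L[4]='c': occ=0, LF[4]=C('c')+0=12+0=12
L[5]='$': occ=0, LF[5]=C('$')+0=0+0=0
L[6]='d': occ=0, LF[6]=C('d')+0=15+0=15
L[7]='d': occ=1, LF[7]=C('d')+1=15+1=16
L[8]='a': occ=0, LF[8]=C('a')+0=1+0=1
L[9]='c': occ=1, LF[9]=C('c')+1=12+1=13
L[10]='d': occ=2, LF[10]=C('d')+2=15+2=17
L[11]='b': occ=3, LF[11]=C('b')+3=3+3=6
L[12]='c': occ=2, LF[12]=C('c')+2=12+2=14
L[13]='a': occ=1, LF[13]=C('a')+1=1+1=2
L[14]='d': occ=3, LF[14]=C('d')+3=15+3=18
L[15]='b': occ=4, LF[15]=C('b')+4=3+4=7
L[16]='d': occ=4, LF[16]=C('d')+4=15+4=19
L[17]='b': occ=5, LF[17]=C('b')+5=3+5=8
L[18]='b': occ=6, LF[18]=C('b')+6=3+6=9
L[19]='d': occ=5, LF[19]=C('d')+5=15+5=20
L[20]='b': occ=7, LF[20]=C('b')+7=3+7=10
L[21]='b': occ=8, LF[21]=C('b')+8=3+8=11
L[22]='d': occ=6, LF[22]=C('d')+6=15+6=21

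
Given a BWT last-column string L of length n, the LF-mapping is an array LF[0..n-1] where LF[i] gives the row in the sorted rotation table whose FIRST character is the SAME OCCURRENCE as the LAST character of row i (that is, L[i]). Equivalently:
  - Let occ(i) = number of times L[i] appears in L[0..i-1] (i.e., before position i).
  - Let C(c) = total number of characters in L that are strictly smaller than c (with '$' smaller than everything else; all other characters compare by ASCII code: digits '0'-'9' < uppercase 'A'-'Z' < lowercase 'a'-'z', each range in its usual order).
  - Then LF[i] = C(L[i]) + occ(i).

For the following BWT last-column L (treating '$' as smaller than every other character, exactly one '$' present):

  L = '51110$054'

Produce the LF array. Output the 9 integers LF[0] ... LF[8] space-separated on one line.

Answer: 7 3 4 5 1 0 2 8 6

Derivation:
Char counts: '$':1, '0':2, '1':3, '4':1, '5':2
C (first-col start): C('$')=0, C('0')=1, C('1')=3, C('4')=6, C('5')=7
L[0]='5': occ=0, LF[0]=C('5')+0=7+0=7
L[1]='1': occ=0, LF[1]=C('1')+0=3+0=3
L[2]='1': occ=1, LF[2]=C('1')+1=3+1=4
L[3]='1': occ=2, LF[3]=C('1')+2=3+2=5
L[4]='0': occ=0, LF[4]=C('0')+0=1+0=1
L[5]='$': occ=0, LF[5]=C('$')+0=0+0=0
L[6]='0': occ=1, LF[6]=C('0')+1=1+1=2
L[7]='5': occ=1, LF[7]=C('5')+1=7+1=8
L[8]='4': occ=0, LF[8]=C('4')+0=6+0=6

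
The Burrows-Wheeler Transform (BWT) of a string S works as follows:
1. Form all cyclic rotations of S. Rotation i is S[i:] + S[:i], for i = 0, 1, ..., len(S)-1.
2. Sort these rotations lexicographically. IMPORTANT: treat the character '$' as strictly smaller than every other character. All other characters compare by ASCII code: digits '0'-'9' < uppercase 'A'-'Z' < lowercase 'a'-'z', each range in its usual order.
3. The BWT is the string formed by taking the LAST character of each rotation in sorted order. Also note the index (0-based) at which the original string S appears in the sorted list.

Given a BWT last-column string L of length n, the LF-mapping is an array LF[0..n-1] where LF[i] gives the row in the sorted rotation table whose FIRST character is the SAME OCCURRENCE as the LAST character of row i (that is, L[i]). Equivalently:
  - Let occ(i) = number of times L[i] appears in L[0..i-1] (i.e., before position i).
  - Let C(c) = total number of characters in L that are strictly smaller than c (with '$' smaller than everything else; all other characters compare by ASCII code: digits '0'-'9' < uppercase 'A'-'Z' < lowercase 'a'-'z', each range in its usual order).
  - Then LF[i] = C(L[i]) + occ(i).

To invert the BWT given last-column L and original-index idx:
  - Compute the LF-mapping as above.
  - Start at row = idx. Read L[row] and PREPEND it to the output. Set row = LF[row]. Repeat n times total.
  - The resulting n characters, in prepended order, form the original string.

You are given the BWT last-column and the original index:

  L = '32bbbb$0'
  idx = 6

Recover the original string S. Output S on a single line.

LF mapping: 3 2 4 5 6 7 0 1
Walk LF starting at row 6, prepending L[row]:
  step 1: row=6, L[6]='$', prepend. Next row=LF[6]=0
  step 2: row=0, L[0]='3', prepend. Next row=LF[0]=3
  step 3: row=3, L[3]='b', prepend. Next row=LF[3]=5
  step 4: row=5, L[5]='b', prepend. Next row=LF[5]=7
  step 5: row=7, L[7]='0', prepend. Next row=LF[7]=1
  step 6: row=1, L[1]='2', prepend. Next row=LF[1]=2
  step 7: row=2, L[2]='b', prepend. Next row=LF[2]=4
  step 8: row=4, L[4]='b', prepend. Next row=LF[4]=6
Reversed output: bb20bb3$

Answer: bb20bb3$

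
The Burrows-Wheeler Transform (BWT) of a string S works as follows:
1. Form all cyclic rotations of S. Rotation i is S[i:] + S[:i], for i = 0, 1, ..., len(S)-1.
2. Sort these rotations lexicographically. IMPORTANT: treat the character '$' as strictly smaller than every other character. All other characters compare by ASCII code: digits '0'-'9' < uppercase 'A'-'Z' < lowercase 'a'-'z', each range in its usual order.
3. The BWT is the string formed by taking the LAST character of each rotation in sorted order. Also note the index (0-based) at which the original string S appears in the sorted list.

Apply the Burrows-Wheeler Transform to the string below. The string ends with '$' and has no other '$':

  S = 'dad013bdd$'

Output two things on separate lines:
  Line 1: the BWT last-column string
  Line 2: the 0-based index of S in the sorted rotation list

Answer: dd01d3da$b
8

Derivation:
All 10 rotations (rotation i = S[i:]+S[:i]):
  rot[0] = dad013bdd$
  rot[1] = ad013bdd$d
  rot[2] = d013bdd$da
  rot[3] = 013bdd$dad
  rot[4] = 13bdd$dad0
  rot[5] = 3bdd$dad01
  rot[6] = bdd$dad013
  rot[7] = dd$dad013b
  rot[8] = d$dad013bd
  rot[9] = $dad013bdd
Sorted (with $ < everything):
  sorted[0] = $dad013bdd  (last char: 'd')
  sorted[1] = 013bdd$dad  (last char: 'd')
  sorted[2] = 13bdd$dad0  (last char: '0')
  sorted[3] = 3bdd$dad01  (last char: '1')
  sorted[4] = ad013bdd$d  (last char: 'd')
  sorted[5] = bdd$dad013  (last char: '3')
  sorted[6] = d$dad013bd  (last char: 'd')
  sorted[7] = d013bdd$da  (last char: 'a')
  sorted[8] = dad013bdd$  (last char: '$')
  sorted[9] = dd$dad013b  (last char: 'b')
Last column: dd01d3da$b
Original string S is at sorted index 8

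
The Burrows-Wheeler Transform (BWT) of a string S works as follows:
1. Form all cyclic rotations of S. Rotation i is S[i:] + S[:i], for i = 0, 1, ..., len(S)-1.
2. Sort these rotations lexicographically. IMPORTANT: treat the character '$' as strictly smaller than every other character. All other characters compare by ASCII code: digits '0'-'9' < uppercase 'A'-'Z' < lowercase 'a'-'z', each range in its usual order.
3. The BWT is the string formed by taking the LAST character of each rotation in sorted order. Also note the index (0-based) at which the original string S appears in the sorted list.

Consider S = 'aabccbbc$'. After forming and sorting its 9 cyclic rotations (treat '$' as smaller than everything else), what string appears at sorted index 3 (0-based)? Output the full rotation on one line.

Answer: bbc$aabcc

Derivation:
All 9 rotations (rotation i = S[i:]+S[:i]):
  rot[0] = aabccbbc$
  rot[1] = abccbbc$a
  rot[2] = bccbbc$aa
  rot[3] = ccbbc$aab
  rot[4] = cbbc$aabc
  rot[5] = bbc$aabcc
  rot[6] = bc$aabccb
  rot[7] = c$aabccbb
  rot[8] = $aabccbbc
Sorted (with $ < everything):
  sorted[0] = $aabccbbc
  sorted[1] = aabccbbc$
  sorted[2] = abccbbc$a
  sorted[3] = bbc$aabcc
  sorted[4] = bc$aabccb
  sorted[5] = bccbbc$aa
  sorted[6] = c$aabccbb
  sorted[7] = cbbc$aabc
  sorted[8] = ccbbc$aab
sorted[3] = bbc$aabcc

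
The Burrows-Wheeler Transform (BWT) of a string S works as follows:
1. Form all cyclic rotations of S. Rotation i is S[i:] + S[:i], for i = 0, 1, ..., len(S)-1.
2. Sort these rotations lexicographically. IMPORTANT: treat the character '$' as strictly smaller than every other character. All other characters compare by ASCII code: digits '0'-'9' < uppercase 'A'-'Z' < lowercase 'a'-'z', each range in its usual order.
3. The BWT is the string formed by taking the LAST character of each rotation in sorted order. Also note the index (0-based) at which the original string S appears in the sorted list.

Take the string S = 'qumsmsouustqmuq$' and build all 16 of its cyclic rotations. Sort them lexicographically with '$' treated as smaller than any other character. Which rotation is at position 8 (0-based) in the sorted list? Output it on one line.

All 16 rotations (rotation i = S[i:]+S[:i]):
  rot[0] = qumsmsouustqmuq$
  rot[1] = umsmsouustqmuq$q
  rot[2] = msmsouustqmuq$qu
  rot[3] = smsouustqmuq$qum
  rot[4] = msouustqmuq$qums
  rot[5] = souustqmuq$qumsm
  rot[6] = ouustqmuq$qumsms
  rot[7] = uustqmuq$qumsmso
  rot[8] = ustqmuq$qumsmsou
  rot[9] = stqmuq$qumsmsouu
  rot[10] = tqmuq$qumsmsouus
  rot[11] = qmuq$qumsmsouust
  rot[12] = muq$qumsmsouustq
  rot[13] = uq$qumsmsouustqm
  rot[14] = q$qumsmsouustqmu
  rot[15] = $qumsmsouustqmuq
Sorted (with $ < everything):
  sorted[0] = $qumsmsouustqmuq
  sorted[1] = msmsouustqmuq$qu
  sorted[2] = msouustqmuq$qums
  sorted[3] = muq$qumsmsouustq
  sorted[4] = ouustqmuq$qumsms
  sorted[5] = q$qumsmsouustqmu
  sorted[6] = qmuq$qumsmsouust
  sorted[7] = qumsmsouustqmuq$
  sorted[8] = smsouustqmuq$qum
  sorted[9] = souustqmuq$qumsm
  sorted[10] = stqmuq$qumsmsouu
  sorted[11] = tqmuq$qumsmsouus
  sorted[12] = umsmsouustqmuq$q
  sorted[13] = uq$qumsmsouustqm
  sorted[14] = ustqmuq$qumsmsou
  sorted[15] = uustqmuq$qumsmso
sorted[8] = smsouustqmuq$qum

Answer: smsouustqmuq$qum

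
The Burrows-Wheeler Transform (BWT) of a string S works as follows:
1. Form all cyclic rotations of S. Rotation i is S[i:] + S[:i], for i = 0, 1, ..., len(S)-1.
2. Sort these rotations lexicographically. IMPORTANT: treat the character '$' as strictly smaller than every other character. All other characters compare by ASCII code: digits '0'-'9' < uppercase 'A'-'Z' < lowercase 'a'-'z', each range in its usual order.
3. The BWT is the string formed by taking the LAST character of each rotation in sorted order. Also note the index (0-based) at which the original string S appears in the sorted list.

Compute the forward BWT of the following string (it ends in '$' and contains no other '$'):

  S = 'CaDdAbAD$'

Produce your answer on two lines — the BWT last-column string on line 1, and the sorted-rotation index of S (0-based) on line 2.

Answer: Dbd$AaCAD
3

Derivation:
All 9 rotations (rotation i = S[i:]+S[:i]):
  rot[0] = CaDdAbAD$
  rot[1] = aDdAbAD$C
  rot[2] = DdAbAD$Ca
  rot[3] = dAbAD$CaD
  rot[4] = AbAD$CaDd
  rot[5] = bAD$CaDdA
  rot[6] = AD$CaDdAb
  rot[7] = D$CaDdAbA
  rot[8] = $CaDdAbAD
Sorted (with $ < everything):
  sorted[0] = $CaDdAbAD  (last char: 'D')
  sorted[1] = AD$CaDdAb  (last char: 'b')
  sorted[2] = AbAD$CaDd  (last char: 'd')
  sorted[3] = CaDdAbAD$  (last char: '$')
  sorted[4] = D$CaDdAbA  (last char: 'A')
  sorted[5] = DdAbAD$Ca  (last char: 'a')
  sorted[6] = aDdAbAD$C  (last char: 'C')
  sorted[7] = bAD$CaDdA  (last char: 'A')
  sorted[8] = dAbAD$CaD  (last char: 'D')
Last column: Dbd$AaCAD
Original string S is at sorted index 3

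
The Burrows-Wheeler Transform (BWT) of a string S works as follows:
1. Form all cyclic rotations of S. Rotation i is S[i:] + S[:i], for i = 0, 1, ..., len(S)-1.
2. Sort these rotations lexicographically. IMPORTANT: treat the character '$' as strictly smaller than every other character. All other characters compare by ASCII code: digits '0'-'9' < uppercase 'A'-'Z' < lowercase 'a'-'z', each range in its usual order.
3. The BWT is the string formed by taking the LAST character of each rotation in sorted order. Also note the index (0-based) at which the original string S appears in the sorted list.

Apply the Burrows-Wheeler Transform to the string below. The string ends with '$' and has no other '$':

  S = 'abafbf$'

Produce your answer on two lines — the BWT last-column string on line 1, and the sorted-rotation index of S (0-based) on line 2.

Answer: f$bafba
1

Derivation:
All 7 rotations (rotation i = S[i:]+S[:i]):
  rot[0] = abafbf$
  rot[1] = bafbf$a
  rot[2] = afbf$ab
  rot[3] = fbf$aba
  rot[4] = bf$abaf
  rot[5] = f$abafb
  rot[6] = $abafbf
Sorted (with $ < everything):
  sorted[0] = $abafbf  (last char: 'f')
  sorted[1] = abafbf$  (last char: '$')
  sorted[2] = afbf$ab  (last char: 'b')
  sorted[3] = bafbf$a  (last char: 'a')
  sorted[4] = bf$abaf  (last char: 'f')
  sorted[5] = f$abafb  (last char: 'b')
  sorted[6] = fbf$aba  (last char: 'a')
Last column: f$bafba
Original string S is at sorted index 1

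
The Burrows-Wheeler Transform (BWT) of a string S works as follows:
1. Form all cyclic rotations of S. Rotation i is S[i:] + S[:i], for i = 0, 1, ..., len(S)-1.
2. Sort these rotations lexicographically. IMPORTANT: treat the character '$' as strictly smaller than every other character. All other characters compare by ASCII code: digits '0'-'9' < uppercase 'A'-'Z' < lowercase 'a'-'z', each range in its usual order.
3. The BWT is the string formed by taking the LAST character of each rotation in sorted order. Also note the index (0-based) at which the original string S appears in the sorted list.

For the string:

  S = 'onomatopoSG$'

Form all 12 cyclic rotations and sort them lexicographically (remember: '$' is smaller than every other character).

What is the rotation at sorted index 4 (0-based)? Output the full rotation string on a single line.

All 12 rotations (rotation i = S[i:]+S[:i]):
  rot[0] = onomatopoSG$
  rot[1] = nomatopoSG$o
  rot[2] = omatopoSG$on
  rot[3] = matopoSG$ono
  rot[4] = atopoSG$onom
  rot[5] = topoSG$onoma
  rot[6] = opoSG$onomat
  rot[7] = poSG$onomato
  rot[8] = oSG$onomatop
  rot[9] = SG$onomatopo
  rot[10] = G$onomatopoS
  rot[11] = $onomatopoSG
Sorted (with $ < everything):
  sorted[0] = $onomatopoSG
  sorted[1] = G$onomatopoS
  sorted[2] = SG$onomatopo
  sorted[3] = atopoSG$onom
  sorted[4] = matopoSG$ono
  sorted[5] = nomatopoSG$o
  sorted[6] = oSG$onomatop
  sorted[7] = omatopoSG$on
  sorted[8] = onomatopoSG$
  sorted[9] = opoSG$onomat
  sorted[10] = poSG$onomato
  sorted[11] = topoSG$onoma
sorted[4] = matopoSG$ono

Answer: matopoSG$ono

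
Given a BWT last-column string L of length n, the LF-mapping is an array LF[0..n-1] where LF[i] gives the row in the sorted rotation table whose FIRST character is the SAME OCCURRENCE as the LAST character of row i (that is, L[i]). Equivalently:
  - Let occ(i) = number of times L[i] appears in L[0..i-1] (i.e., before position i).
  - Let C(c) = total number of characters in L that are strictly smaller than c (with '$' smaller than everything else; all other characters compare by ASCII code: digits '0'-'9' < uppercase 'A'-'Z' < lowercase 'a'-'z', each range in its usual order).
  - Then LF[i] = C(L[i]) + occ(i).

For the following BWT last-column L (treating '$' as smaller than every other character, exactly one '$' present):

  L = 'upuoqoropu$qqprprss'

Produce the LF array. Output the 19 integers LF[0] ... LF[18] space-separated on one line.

Answer: 16 4 17 1 8 2 11 3 5 18 0 9 10 6 12 7 13 14 15

Derivation:
Char counts: '$':1, 'o':3, 'p':4, 'q':3, 'r':3, 's':2, 'u':3
C (first-col start): C('$')=0, C('o')=1, C('p')=4, C('q')=8, C('r')=11, C('s')=14, C('u')=16
L[0]='u': occ=0, LF[0]=C('u')+0=16+0=16
L[1]='p': occ=0, LF[1]=C('p')+0=4+0=4
L[2]='u': occ=1, LF[2]=C('u')+1=16+1=17
L[3]='o': occ=0, LF[3]=C('o')+0=1+0=1
L[4]='q': occ=0, LF[4]=C('q')+0=8+0=8
L[5]='o': occ=1, LF[5]=C('o')+1=1+1=2
L[6]='r': occ=0, LF[6]=C('r')+0=11+0=11
L[7]='o': occ=2, LF[7]=C('o')+2=1+2=3
L[8]='p': occ=1, LF[8]=C('p')+1=4+1=5
L[9]='u': occ=2, LF[9]=C('u')+2=16+2=18
L[10]='$': occ=0, LF[10]=C('$')+0=0+0=0
L[11]='q': occ=1, LF[11]=C('q')+1=8+1=9
L[12]='q': occ=2, LF[12]=C('q')+2=8+2=10
L[13]='p': occ=2, LF[13]=C('p')+2=4+2=6
L[14]='r': occ=1, LF[14]=C('r')+1=11+1=12
L[15]='p': occ=3, LF[15]=C('p')+3=4+3=7
L[16]='r': occ=2, LF[16]=C('r')+2=11+2=13
L[17]='s': occ=0, LF[17]=C('s')+0=14+0=14
L[18]='s': occ=1, LF[18]=C('s')+1=14+1=15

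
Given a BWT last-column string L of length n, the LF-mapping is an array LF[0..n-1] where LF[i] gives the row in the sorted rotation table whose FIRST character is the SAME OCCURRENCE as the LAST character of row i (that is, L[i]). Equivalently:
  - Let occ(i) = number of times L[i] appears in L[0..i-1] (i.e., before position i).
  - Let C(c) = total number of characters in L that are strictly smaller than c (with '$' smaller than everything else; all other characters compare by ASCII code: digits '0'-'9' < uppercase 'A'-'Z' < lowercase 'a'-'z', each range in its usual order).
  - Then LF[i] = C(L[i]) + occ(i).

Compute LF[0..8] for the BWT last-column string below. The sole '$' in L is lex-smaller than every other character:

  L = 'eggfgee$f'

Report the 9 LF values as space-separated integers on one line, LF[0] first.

Char counts: '$':1, 'e':3, 'f':2, 'g':3
C (first-col start): C('$')=0, C('e')=1, C('f')=4, C('g')=6
L[0]='e': occ=0, LF[0]=C('e')+0=1+0=1
L[1]='g': occ=0, LF[1]=C('g')+0=6+0=6
L[2]='g': occ=1, LF[2]=C('g')+1=6+1=7
L[3]='f': occ=0, LF[3]=C('f')+0=4+0=4
L[4]='g': occ=2, LF[4]=C('g')+2=6+2=8
L[5]='e': occ=1, LF[5]=C('e')+1=1+1=2
L[6]='e': occ=2, LF[6]=C('e')+2=1+2=3
L[7]='$': occ=0, LF[7]=C('$')+0=0+0=0
L[8]='f': occ=1, LF[8]=C('f')+1=4+1=5

Answer: 1 6 7 4 8 2 3 0 5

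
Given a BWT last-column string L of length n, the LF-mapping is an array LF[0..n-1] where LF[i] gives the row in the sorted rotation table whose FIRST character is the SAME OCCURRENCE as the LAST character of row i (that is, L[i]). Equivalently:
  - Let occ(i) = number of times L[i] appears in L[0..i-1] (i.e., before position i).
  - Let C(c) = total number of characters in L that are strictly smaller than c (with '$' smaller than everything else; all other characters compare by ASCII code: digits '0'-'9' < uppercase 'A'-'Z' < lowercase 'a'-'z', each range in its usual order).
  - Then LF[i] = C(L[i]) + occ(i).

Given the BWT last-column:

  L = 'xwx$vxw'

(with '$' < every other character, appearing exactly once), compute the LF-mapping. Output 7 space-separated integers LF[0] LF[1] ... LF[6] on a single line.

Answer: 4 2 5 0 1 6 3

Derivation:
Char counts: '$':1, 'v':1, 'w':2, 'x':3
C (first-col start): C('$')=0, C('v')=1, C('w')=2, C('x')=4
L[0]='x': occ=0, LF[0]=C('x')+0=4+0=4
L[1]='w': occ=0, LF[1]=C('w')+0=2+0=2
L[2]='x': occ=1, LF[2]=C('x')+1=4+1=5
L[3]='$': occ=0, LF[3]=C('$')+0=0+0=0
L[4]='v': occ=0, LF[4]=C('v')+0=1+0=1
L[5]='x': occ=2, LF[5]=C('x')+2=4+2=6
L[6]='w': occ=1, LF[6]=C('w')+1=2+1=3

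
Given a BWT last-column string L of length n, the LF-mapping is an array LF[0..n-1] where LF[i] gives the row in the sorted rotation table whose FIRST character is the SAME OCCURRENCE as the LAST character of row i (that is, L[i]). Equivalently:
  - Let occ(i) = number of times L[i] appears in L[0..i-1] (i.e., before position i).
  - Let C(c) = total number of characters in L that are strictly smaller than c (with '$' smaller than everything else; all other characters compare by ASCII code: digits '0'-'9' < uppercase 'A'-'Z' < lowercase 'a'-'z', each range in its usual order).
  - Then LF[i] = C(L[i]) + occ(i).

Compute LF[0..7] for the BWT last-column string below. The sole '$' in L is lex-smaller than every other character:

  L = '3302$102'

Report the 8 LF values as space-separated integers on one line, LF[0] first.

Answer: 6 7 1 4 0 3 2 5

Derivation:
Char counts: '$':1, '0':2, '1':1, '2':2, '3':2
C (first-col start): C('$')=0, C('0')=1, C('1')=3, C('2')=4, C('3')=6
L[0]='3': occ=0, LF[0]=C('3')+0=6+0=6
L[1]='3': occ=1, LF[1]=C('3')+1=6+1=7
L[2]='0': occ=0, LF[2]=C('0')+0=1+0=1
L[3]='2': occ=0, LF[3]=C('2')+0=4+0=4
L[4]='$': occ=0, LF[4]=C('$')+0=0+0=0
L[5]='1': occ=0, LF[5]=C('1')+0=3+0=3
L[6]='0': occ=1, LF[6]=C('0')+1=1+1=2
L[7]='2': occ=1, LF[7]=C('2')+1=4+1=5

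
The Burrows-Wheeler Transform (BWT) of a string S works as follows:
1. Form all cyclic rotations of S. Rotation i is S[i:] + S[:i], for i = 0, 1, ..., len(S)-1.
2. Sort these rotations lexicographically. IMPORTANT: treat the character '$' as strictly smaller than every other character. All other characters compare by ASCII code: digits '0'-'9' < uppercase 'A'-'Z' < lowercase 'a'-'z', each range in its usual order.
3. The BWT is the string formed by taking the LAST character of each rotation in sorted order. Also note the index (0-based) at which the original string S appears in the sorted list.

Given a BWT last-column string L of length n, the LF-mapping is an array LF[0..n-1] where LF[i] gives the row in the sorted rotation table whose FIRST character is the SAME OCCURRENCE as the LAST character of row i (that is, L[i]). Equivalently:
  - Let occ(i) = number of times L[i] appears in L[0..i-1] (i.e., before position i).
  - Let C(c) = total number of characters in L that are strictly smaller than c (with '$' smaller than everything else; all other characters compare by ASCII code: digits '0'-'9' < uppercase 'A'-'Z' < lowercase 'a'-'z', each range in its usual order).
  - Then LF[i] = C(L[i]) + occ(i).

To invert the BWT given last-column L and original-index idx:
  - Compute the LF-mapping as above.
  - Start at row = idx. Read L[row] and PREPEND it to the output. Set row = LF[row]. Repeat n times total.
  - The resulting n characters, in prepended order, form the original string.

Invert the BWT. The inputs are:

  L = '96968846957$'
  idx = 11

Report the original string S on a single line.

Answer: 98686647959$

Derivation:
LF mapping: 9 3 10 4 7 8 1 5 11 2 6 0
Walk LF starting at row 11, prepending L[row]:
  step 1: row=11, L[11]='$', prepend. Next row=LF[11]=0
  step 2: row=0, L[0]='9', prepend. Next row=LF[0]=9
  step 3: row=9, L[9]='5', prepend. Next row=LF[9]=2
  step 4: row=2, L[2]='9', prepend. Next row=LF[2]=10
  step 5: row=10, L[10]='7', prepend. Next row=LF[10]=6
  step 6: row=6, L[6]='4', prepend. Next row=LF[6]=1
  step 7: row=1, L[1]='6', prepend. Next row=LF[1]=3
  step 8: row=3, L[3]='6', prepend. Next row=LF[3]=4
  step 9: row=4, L[4]='8', prepend. Next row=LF[4]=7
  step 10: row=7, L[7]='6', prepend. Next row=LF[7]=5
  step 11: row=5, L[5]='8', prepend. Next row=LF[5]=8
  step 12: row=8, L[8]='9', prepend. Next row=LF[8]=11
Reversed output: 98686647959$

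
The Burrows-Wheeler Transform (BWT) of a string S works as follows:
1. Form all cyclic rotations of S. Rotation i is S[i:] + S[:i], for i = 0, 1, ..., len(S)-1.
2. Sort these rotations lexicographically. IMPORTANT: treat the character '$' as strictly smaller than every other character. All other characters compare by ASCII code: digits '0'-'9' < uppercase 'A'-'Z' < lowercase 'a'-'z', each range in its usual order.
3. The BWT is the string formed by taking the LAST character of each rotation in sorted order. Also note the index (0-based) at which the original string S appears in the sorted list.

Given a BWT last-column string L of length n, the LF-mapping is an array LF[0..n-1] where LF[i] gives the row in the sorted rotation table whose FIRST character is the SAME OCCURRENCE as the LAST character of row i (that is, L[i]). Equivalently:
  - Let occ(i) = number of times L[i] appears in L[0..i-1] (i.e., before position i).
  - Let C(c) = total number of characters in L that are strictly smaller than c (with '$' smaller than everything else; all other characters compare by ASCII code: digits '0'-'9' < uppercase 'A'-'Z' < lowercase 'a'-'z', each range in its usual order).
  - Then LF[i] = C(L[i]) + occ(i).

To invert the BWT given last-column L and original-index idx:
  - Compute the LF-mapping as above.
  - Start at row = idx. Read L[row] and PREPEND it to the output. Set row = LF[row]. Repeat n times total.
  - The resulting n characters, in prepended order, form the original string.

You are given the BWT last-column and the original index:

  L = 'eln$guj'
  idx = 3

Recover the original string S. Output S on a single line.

Answer: jungle$

Derivation:
LF mapping: 1 4 5 0 2 6 3
Walk LF starting at row 3, prepending L[row]:
  step 1: row=3, L[3]='$', prepend. Next row=LF[3]=0
  step 2: row=0, L[0]='e', prepend. Next row=LF[0]=1
  step 3: row=1, L[1]='l', prepend. Next row=LF[1]=4
  step 4: row=4, L[4]='g', prepend. Next row=LF[4]=2
  step 5: row=2, L[2]='n', prepend. Next row=LF[2]=5
  step 6: row=5, L[5]='u', prepend. Next row=LF[5]=6
  step 7: row=6, L[6]='j', prepend. Next row=LF[6]=3
Reversed output: jungle$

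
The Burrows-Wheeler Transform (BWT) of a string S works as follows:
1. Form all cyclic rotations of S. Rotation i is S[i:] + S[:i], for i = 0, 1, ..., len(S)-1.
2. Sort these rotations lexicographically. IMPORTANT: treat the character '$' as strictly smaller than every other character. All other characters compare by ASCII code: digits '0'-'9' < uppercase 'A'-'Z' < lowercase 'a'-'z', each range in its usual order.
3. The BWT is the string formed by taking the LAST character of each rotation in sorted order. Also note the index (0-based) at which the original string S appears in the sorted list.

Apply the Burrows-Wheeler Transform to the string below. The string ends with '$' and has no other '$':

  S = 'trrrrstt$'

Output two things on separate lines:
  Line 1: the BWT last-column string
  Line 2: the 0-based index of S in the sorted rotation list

All 9 rotations (rotation i = S[i:]+S[:i]):
  rot[0] = trrrrstt$
  rot[1] = rrrrstt$t
  rot[2] = rrrstt$tr
  rot[3] = rrstt$trr
  rot[4] = rstt$trrr
  rot[5] = stt$trrrr
  rot[6] = tt$trrrrs
  rot[7] = t$trrrrst
  rot[8] = $trrrrstt
Sorted (with $ < everything):
  sorted[0] = $trrrrstt  (last char: 't')
  sorted[1] = rrrrstt$t  (last char: 't')
  sorted[2] = rrrstt$tr  (last char: 'r')
  sorted[3] = rrstt$trr  (last char: 'r')
  sorted[4] = rstt$trrr  (last char: 'r')
  sorted[5] = stt$trrrr  (last char: 'r')
  sorted[6] = t$trrrrst  (last char: 't')
  sorted[7] = trrrrstt$  (last char: '$')
  sorted[8] = tt$trrrrs  (last char: 's')
Last column: ttrrrrt$s
Original string S is at sorted index 7

Answer: ttrrrrt$s
7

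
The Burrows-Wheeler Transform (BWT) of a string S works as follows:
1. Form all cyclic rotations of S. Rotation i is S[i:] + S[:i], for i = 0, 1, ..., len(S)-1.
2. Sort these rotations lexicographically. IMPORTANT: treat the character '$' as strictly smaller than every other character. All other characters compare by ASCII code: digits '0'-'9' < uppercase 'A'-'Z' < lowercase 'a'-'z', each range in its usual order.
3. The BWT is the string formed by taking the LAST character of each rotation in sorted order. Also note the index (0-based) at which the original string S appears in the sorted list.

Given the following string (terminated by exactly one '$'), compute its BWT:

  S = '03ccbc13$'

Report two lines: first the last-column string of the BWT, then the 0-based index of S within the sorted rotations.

Answer: 3$c10cbc3
1

Derivation:
All 9 rotations (rotation i = S[i:]+S[:i]):
  rot[0] = 03ccbc13$
  rot[1] = 3ccbc13$0
  rot[2] = ccbc13$03
  rot[3] = cbc13$03c
  rot[4] = bc13$03cc
  rot[5] = c13$03ccb
  rot[6] = 13$03ccbc
  rot[7] = 3$03ccbc1
  rot[8] = $03ccbc13
Sorted (with $ < everything):
  sorted[0] = $03ccbc13  (last char: '3')
  sorted[1] = 03ccbc13$  (last char: '$')
  sorted[2] = 13$03ccbc  (last char: 'c')
  sorted[3] = 3$03ccbc1  (last char: '1')
  sorted[4] = 3ccbc13$0  (last char: '0')
  sorted[5] = bc13$03cc  (last char: 'c')
  sorted[6] = c13$03ccb  (last char: 'b')
  sorted[7] = cbc13$03c  (last char: 'c')
  sorted[8] = ccbc13$03  (last char: '3')
Last column: 3$c10cbc3
Original string S is at sorted index 1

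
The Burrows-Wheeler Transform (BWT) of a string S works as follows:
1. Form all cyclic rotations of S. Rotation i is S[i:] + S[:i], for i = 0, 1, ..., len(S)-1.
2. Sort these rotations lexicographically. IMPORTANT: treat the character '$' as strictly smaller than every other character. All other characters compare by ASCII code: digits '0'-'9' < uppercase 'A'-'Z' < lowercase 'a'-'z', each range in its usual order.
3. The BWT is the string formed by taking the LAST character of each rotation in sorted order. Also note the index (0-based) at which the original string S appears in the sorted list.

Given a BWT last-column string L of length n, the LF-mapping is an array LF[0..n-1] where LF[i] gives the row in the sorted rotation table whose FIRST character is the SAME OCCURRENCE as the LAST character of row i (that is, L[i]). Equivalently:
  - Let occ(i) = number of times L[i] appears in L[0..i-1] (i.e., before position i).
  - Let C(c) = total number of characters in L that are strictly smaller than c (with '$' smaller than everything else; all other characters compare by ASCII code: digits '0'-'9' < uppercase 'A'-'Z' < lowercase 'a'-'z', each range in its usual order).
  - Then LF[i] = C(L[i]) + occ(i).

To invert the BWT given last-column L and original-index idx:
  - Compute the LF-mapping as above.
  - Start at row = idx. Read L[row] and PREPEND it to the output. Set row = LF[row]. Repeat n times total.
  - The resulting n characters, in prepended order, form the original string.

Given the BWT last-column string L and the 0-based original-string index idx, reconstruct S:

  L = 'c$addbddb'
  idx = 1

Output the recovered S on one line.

LF mapping: 4 0 1 5 6 2 7 8 3
Walk LF starting at row 1, prepending L[row]:
  step 1: row=1, L[1]='$', prepend. Next row=LF[1]=0
  step 2: row=0, L[0]='c', prepend. Next row=LF[0]=4
  step 3: row=4, L[4]='d', prepend. Next row=LF[4]=6
  step 4: row=6, L[6]='d', prepend. Next row=LF[6]=7
  step 5: row=7, L[7]='d', prepend. Next row=LF[7]=8
  step 6: row=8, L[8]='b', prepend. Next row=LF[8]=3
  step 7: row=3, L[3]='d', prepend. Next row=LF[3]=5
  step 8: row=5, L[5]='b', prepend. Next row=LF[5]=2
  step 9: row=2, L[2]='a', prepend. Next row=LF[2]=1
Reversed output: abdbdddc$

Answer: abdbdddc$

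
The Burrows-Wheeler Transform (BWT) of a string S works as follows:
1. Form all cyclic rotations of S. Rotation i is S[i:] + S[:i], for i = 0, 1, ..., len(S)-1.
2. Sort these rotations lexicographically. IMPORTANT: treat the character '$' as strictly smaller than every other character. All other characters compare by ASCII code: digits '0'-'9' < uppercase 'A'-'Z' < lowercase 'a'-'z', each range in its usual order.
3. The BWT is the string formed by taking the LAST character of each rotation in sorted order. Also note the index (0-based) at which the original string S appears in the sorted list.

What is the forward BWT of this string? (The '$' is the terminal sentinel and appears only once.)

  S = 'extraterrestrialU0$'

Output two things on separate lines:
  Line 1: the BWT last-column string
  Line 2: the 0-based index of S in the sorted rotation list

All 19 rotations (rotation i = S[i:]+S[:i]):
  rot[0] = extraterrestrialU0$
  rot[1] = xtraterrestrialU0$e
  rot[2] = traterrestrialU0$ex
  rot[3] = raterrestrialU0$ext
  rot[4] = aterrestrialU0$extr
  rot[5] = terrestrialU0$extra
  rot[6] = errestrialU0$extrat
  rot[7] = rrestrialU0$extrate
  rot[8] = restrialU0$extrater
  rot[9] = estrialU0$extraterr
  rot[10] = strialU0$extraterre
  rot[11] = trialU0$extraterres
  rot[12] = rialU0$extraterrest
  rot[13] = ialU0$extraterrestr
  rot[14] = alU0$extraterrestri
  rot[15] = lU0$extraterrestria
  rot[16] = U0$extraterrestrial
  rot[17] = 0$extraterrestrialU
  rot[18] = $extraterrestrialU0
Sorted (with $ < everything):
  sorted[0] = $extraterrestrialU0  (last char: '0')
  sorted[1] = 0$extraterrestrialU  (last char: 'U')
  sorted[2] = U0$extraterrestrial  (last char: 'l')
  sorted[3] = alU0$extraterrestri  (last char: 'i')
  sorted[4] = aterrestrialU0$extr  (last char: 'r')
  sorted[5] = errestrialU0$extrat  (last char: 't')
  sorted[6] = estrialU0$extraterr  (last char: 'r')
  sorted[7] = extraterrestrialU0$  (last char: '$')
  sorted[8] = ialU0$extraterrestr  (last char: 'r')
  sorted[9] = lU0$extraterrestria  (last char: 'a')
  sorted[10] = raterrestrialU0$ext  (last char: 't')
  sorted[11] = restrialU0$extrater  (last char: 'r')
  sorted[12] = rialU0$extraterrest  (last char: 't')
  sorted[13] = rrestrialU0$extrate  (last char: 'e')
  sorted[14] = strialU0$extraterre  (last char: 'e')
  sorted[15] = terrestrialU0$extra  (last char: 'a')
  sorted[16] = traterrestrialU0$ex  (last char: 'x')
  sorted[17] = trialU0$extraterres  (last char: 's')
  sorted[18] = xtraterrestrialU0$e  (last char: 'e')
Last column: 0Ulirtr$ratrteeaxse
Original string S is at sorted index 7

Answer: 0Ulirtr$ratrteeaxse
7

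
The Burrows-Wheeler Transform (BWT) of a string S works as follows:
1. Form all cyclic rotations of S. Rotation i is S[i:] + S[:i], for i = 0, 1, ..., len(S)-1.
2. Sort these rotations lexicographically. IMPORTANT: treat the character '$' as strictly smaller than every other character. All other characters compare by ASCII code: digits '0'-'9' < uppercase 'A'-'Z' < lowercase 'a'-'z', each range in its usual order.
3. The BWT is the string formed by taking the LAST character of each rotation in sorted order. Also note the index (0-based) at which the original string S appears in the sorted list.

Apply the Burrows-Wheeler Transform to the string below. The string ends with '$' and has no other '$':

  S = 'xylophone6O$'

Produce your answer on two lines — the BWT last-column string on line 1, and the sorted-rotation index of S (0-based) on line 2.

All 12 rotations (rotation i = S[i:]+S[:i]):
  rot[0] = xylophone6O$
  rot[1] = ylophone6O$x
  rot[2] = lophone6O$xy
  rot[3] = ophone6O$xyl
  rot[4] = phone6O$xylo
  rot[5] = hone6O$xylop
  rot[6] = one6O$xyloph
  rot[7] = ne6O$xylopho
  rot[8] = e6O$xylophon
  rot[9] = 6O$xylophone
  rot[10] = O$xylophone6
  rot[11] = $xylophone6O
Sorted (with $ < everything):
  sorted[0] = $xylophone6O  (last char: 'O')
  sorted[1] = 6O$xylophone  (last char: 'e')
  sorted[2] = O$xylophone6  (last char: '6')
  sorted[3] = e6O$xylophon  (last char: 'n')
  sorted[4] = hone6O$xylop  (last char: 'p')
  sorted[5] = lophone6O$xy  (last char: 'y')
  sorted[6] = ne6O$xylopho  (last char: 'o')
  sorted[7] = one6O$xyloph  (last char: 'h')
  sorted[8] = ophone6O$xyl  (last char: 'l')
  sorted[9] = phone6O$xylo  (last char: 'o')
  sorted[10] = xylophone6O$  (last char: '$')
  sorted[11] = ylophone6O$x  (last char: 'x')
Last column: Oe6npyohlo$x
Original string S is at sorted index 10

Answer: Oe6npyohlo$x
10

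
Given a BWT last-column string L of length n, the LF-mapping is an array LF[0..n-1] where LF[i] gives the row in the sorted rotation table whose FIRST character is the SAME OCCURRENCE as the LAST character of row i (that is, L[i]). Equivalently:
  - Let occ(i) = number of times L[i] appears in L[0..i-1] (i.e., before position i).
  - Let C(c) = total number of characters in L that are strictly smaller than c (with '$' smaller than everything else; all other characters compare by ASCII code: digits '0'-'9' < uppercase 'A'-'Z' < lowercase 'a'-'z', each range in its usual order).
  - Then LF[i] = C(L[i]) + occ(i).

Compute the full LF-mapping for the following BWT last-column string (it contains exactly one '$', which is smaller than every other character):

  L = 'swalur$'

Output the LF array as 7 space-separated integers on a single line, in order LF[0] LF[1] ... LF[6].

Answer: 4 6 1 2 5 3 0

Derivation:
Char counts: '$':1, 'a':1, 'l':1, 'r':1, 's':1, 'u':1, 'w':1
C (first-col start): C('$')=0, C('a')=1, C('l')=2, C('r')=3, C('s')=4, C('u')=5, C('w')=6
L[0]='s': occ=0, LF[0]=C('s')+0=4+0=4
L[1]='w': occ=0, LF[1]=C('w')+0=6+0=6
L[2]='a': occ=0, LF[2]=C('a')+0=1+0=1
L[3]='l': occ=0, LF[3]=C('l')+0=2+0=2
L[4]='u': occ=0, LF[4]=C('u')+0=5+0=5
L[5]='r': occ=0, LF[5]=C('r')+0=3+0=3
L[6]='$': occ=0, LF[6]=C('$')+0=0+0=0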